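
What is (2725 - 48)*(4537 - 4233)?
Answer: 813808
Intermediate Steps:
(2725 - 48)*(4537 - 4233) = 2677*304 = 813808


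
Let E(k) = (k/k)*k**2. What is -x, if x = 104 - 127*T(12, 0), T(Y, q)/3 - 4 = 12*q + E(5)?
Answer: 10945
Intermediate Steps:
E(k) = k**2 (E(k) = 1*k**2 = k**2)
T(Y, q) = 87 + 36*q (T(Y, q) = 12 + 3*(12*q + 5**2) = 12 + 3*(12*q + 25) = 12 + 3*(25 + 12*q) = 12 + (75 + 36*q) = 87 + 36*q)
x = -10945 (x = 104 - 127*(87 + 36*0) = 104 - 127*(87 + 0) = 104 - 127*87 = 104 - 11049 = -10945)
-x = -1*(-10945) = 10945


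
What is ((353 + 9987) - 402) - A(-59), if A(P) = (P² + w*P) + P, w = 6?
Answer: 6870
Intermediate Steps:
A(P) = P² + 7*P (A(P) = (P² + 6*P) + P = P² + 7*P)
((353 + 9987) - 402) - A(-59) = ((353 + 9987) - 402) - (-59)*(7 - 59) = (10340 - 402) - (-59)*(-52) = 9938 - 1*3068 = 9938 - 3068 = 6870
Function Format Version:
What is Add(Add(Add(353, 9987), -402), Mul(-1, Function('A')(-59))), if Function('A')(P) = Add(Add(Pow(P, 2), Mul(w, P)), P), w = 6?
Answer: 6870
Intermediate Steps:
Function('A')(P) = Add(Pow(P, 2), Mul(7, P)) (Function('A')(P) = Add(Add(Pow(P, 2), Mul(6, P)), P) = Add(Pow(P, 2), Mul(7, P)))
Add(Add(Add(353, 9987), -402), Mul(-1, Function('A')(-59))) = Add(Add(Add(353, 9987), -402), Mul(-1, Mul(-59, Add(7, -59)))) = Add(Add(10340, -402), Mul(-1, Mul(-59, -52))) = Add(9938, Mul(-1, 3068)) = Add(9938, -3068) = 6870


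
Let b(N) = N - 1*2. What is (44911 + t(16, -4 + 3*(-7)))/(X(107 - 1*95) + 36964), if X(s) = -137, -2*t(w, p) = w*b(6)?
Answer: 44879/36827 ≈ 1.2186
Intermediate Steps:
b(N) = -2 + N (b(N) = N - 2 = -2 + N)
t(w, p) = -2*w (t(w, p) = -w*(-2 + 6)/2 = -w*4/2 = -2*w)
(44911 + t(16, -4 + 3*(-7)))/(X(107 - 1*95) + 36964) = (44911 - 2*16)/(-137 + 36964) = (44911 - 32)/36827 = 44879*(1/36827) = 44879/36827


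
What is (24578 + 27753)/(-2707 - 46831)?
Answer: -52331/49538 ≈ -1.0564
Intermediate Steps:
(24578 + 27753)/(-2707 - 46831) = 52331/(-49538) = 52331*(-1/49538) = -52331/49538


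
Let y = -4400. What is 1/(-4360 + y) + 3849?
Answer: 33717239/8760 ≈ 3849.0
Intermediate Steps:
1/(-4360 + y) + 3849 = 1/(-4360 - 4400) + 3849 = 1/(-8760) + 3849 = -1/8760 + 3849 = 33717239/8760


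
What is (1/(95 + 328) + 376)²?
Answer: 25296584401/178929 ≈ 1.4138e+5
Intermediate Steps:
(1/(95 + 328) + 376)² = (1/423 + 376)² = (159049/423)² = 25296584401/178929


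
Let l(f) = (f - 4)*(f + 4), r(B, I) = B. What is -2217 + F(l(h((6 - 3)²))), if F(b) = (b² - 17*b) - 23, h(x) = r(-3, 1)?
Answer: -2072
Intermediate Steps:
h(x) = -3
l(f) = (-4 + f)*(4 + f)
F(b) = -23 + b² - 17*b
-2217 + F(l(h((6 - 3)²))) = -2217 + (-23 + (-16 + (-3)²)² - 17*(-16 + (-3)²)) = -2217 + (-23 + (-16 + 9)² - 17*(-16 + 9)) = -2217 + (-23 + (-7)² - 17*(-7)) = -2217 + (-23 + 49 + 119) = -2217 + 145 = -2072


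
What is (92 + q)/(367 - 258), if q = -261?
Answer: -169/109 ≈ -1.5505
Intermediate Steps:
(92 + q)/(367 - 258) = (92 - 261)/(367 - 258) = -169/109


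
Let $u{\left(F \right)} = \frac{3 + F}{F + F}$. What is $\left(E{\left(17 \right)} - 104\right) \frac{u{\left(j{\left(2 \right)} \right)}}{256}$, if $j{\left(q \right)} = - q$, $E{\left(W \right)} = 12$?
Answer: $\frac{23}{256} \approx 0.089844$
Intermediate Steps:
$u{\left(F \right)} = \frac{3 + F}{2 F}$
$\left(E{\left(17 \right)} - 104\right) \frac{u{\left(j{\left(2 \right)} \right)}}{256} = \left(12 - 104\right) \frac{\frac{1}{2} \frac{1}{\left(-1\right) 2} \left(3 - 2\right)}{256} = - 92 \frac{3 - 2}{2 \left(-2\right)} \frac{1}{256} = - 92 \cdot \frac{1}{2} \left(- \frac{1}{2}\right) 1 \cdot \frac{1}{256} = - 92 \left(\left(- \frac{1}{4}\right) \frac{1}{256}\right) = \left(-92\right) \left(- \frac{1}{1024}\right) = \frac{23}{256}$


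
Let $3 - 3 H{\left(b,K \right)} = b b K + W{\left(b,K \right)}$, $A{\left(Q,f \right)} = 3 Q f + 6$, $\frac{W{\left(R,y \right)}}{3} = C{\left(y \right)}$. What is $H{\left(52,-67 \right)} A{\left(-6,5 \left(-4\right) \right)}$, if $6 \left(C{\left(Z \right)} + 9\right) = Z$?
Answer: $22110243$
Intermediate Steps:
$C{\left(Z \right)} = -9 + \frac{Z}{6}$
$W{\left(R,y \right)} = -27 + \frac{y}{2}$ ($W{\left(R,y \right)} = 3 \left(-9 + \frac{y}{6}\right) = -27 + \frac{y}{2}$)
$A{\left(Q,f \right)} = 6 + 3 Q f$ ($A{\left(Q,f \right)} = 3 Q f + 6 = 6 + 3 Q f$)
$H{\left(b,K \right)} = 10 - \frac{K}{6} - \frac{K b^{2}}{3}$ ($H{\left(b,K \right)} = 1 - \frac{b b K + \left(-27 + \frac{K}{2}\right)}{3} = 1 - \frac{b^{2} K + \left(-27 + \frac{K}{2}\right)}{3} = 1 - \frac{K b^{2} + \left(-27 + \frac{K}{2}\right)}{3} = 1 - \frac{-27 + \frac{K}{2} + K b^{2}}{3} = 1 - \left(-9 + \frac{K}{6} + \frac{K b^{2}}{3}\right) = 10 - \frac{K}{6} - \frac{K b^{2}}{3}$)
$H{\left(52,-67 \right)} A{\left(-6,5 \left(-4\right) \right)} = \left(10 - - \frac{67}{6} - - \frac{67 \cdot 52^{2}}{3}\right) \left(6 + 3 \left(-6\right) 5 \left(-4\right)\right) = \left(10 + \frac{67}{6} - \left(- \frac{67}{3}\right) 2704\right) \left(6 + 3 \left(-6\right) \left(-20\right)\right) = \left(10 + \frac{67}{6} + \frac{181168}{3}\right) \left(6 + 360\right) = \frac{120821}{2} \cdot 366 = 22110243$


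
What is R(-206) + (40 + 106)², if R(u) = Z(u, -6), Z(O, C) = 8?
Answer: 21324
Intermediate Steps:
R(u) = 8
R(-206) + (40 + 106)² = 8 + (40 + 106)² = 8 + 146² = 8 + 21316 = 21324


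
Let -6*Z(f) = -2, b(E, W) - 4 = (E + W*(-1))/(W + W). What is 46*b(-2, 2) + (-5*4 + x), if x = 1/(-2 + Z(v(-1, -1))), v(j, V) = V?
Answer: 587/5 ≈ 117.40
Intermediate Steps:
b(E, W) = 4 + (E - W)/(2*W) (b(E, W) = 4 + (E + W*(-1))/(W + W) = 4 + (E - W)/((2*W)) = 4 + (E - W)*(1/(2*W)) = 4 + (E - W)/(2*W))
Z(f) = ⅓ (Z(f) = -⅙*(-2) = ⅓)
x = -⅗ (x = 1/(-2 + ⅓) = 1/(-5/3) = -⅗ ≈ -0.60000)
46*b(-2, 2) + (-5*4 + x) = 46*((½)*(-2 + 7*2)/2) + (-5*4 - ⅗) = 46*((½)*(½)*(-2 + 14)) + (-20 - ⅗) = 46*((½)*(½)*12) - 103/5 = 46*3 - 103/5 = 138 - 103/5 = 587/5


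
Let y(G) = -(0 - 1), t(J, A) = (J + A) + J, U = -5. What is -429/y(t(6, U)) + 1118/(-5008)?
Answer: -1074775/2504 ≈ -429.22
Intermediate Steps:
t(J, A) = A + 2*J (t(J, A) = (A + J) + J = A + 2*J)
y(G) = 1 (y(G) = -1*(-1) = 1)
-429/y(t(6, U)) + 1118/(-5008) = -429/1 + 1118/(-5008) = -429*1 + 1118*(-1/5008) = -429 - 559/2504 = -1074775/2504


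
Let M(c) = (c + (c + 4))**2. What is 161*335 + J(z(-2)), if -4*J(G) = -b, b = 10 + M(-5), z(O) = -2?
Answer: 107893/2 ≈ 53947.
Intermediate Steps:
M(c) = (4 + 2*c)**2 (M(c) = (c + (4 + c))**2 = (4 + 2*c)**2)
b = 46 (b = 10 + 4*(2 - 5)**2 = 10 + 4*(-3)**2 = 10 + 4*9 = 10 + 36 = 46)
J(G) = 23/2 (J(G) = -(-1)*46/4 = -1/4*(-46) = 23/2)
161*335 + J(z(-2)) = 161*335 + 23/2 = 53935 + 23/2 = 107893/2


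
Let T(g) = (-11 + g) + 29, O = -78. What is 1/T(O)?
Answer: -1/60 ≈ -0.016667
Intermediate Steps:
T(g) = 18 + g
1/T(O) = 1/(18 - 78) = 1/(-60) = -1/60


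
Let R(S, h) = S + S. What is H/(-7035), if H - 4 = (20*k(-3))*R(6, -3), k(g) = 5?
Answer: -172/1005 ≈ -0.17114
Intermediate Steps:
R(S, h) = 2*S
H = 1204 (H = 4 + (20*5)*(2*6) = 4 + 100*12 = 4 + 1200 = 1204)
H/(-7035) = 1204/(-7035) = 1204*(-1/7035) = -172/1005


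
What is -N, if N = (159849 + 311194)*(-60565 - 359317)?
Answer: 197782476926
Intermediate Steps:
N = -197782476926 (N = 471043*(-419882) = -197782476926)
-N = -1*(-197782476926) = 197782476926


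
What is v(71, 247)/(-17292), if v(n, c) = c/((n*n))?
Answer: -247/87168972 ≈ -2.8336e-6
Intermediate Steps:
v(n, c) = c/n**2 (v(n, c) = c/(n**2) = c/n**2)
v(71, 247)/(-17292) = (247/71**2)/(-17292) = (247*(1/5041))*(-1/17292) = (247/5041)*(-1/17292) = -247/87168972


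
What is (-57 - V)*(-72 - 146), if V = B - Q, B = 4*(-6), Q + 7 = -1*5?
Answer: 9810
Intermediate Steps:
Q = -12 (Q = -7 - 1*5 = -7 - 5 = -12)
B = -24
V = -12 (V = -24 - 1*(-12) = -24 + 12 = -12)
(-57 - V)*(-72 - 146) = (-57 - 1*(-12))*(-72 - 146) = (-57 + 12)*(-218) = -45*(-218) = 9810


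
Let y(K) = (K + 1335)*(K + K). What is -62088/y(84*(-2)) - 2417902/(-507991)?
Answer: 40817855593/8299556958 ≈ 4.9181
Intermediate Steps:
y(K) = 2*K*(1335 + K) (y(K) = (1335 + K)*(2*K) = 2*K*(1335 + K))
-62088/y(84*(-2)) - 2417902/(-507991) = -62088*(-1/(336*(1335 + 84*(-2)))) - 2417902/(-507991) = -62088*(-1/(336*(1335 - 168))) - 2417902*(-1/507991) = -62088/(2*(-168)*1167) + 2417902/507991 = -62088/(-392112) + 2417902/507991 = -62088*(-1/392112) + 2417902/507991 = 2587/16338 + 2417902/507991 = 40817855593/8299556958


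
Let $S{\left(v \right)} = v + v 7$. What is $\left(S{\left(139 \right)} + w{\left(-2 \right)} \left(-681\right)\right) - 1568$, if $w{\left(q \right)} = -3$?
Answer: $1587$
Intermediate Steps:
$S{\left(v \right)} = 8 v$ ($S{\left(v \right)} = v + 7 v = 8 v$)
$\left(S{\left(139 \right)} + w{\left(-2 \right)} \left(-681\right)\right) - 1568 = \left(8 \cdot 139 - -2043\right) - 1568 = \left(1112 + 2043\right) - 1568 = 3155 - 1568 = 1587$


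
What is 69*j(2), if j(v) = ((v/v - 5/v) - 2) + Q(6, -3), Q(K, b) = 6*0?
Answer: -483/2 ≈ -241.50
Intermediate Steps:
Q(K, b) = 0
j(v) = -1 - 5/v (j(v) = ((v/v - 5/v) - 2) + 0 = ((1 - 5/v) - 2) + 0 = (-1 - 5/v) + 0 = -1 - 5/v)
69*j(2) = 69*((-5 - 1*2)/2) = 69*((-5 - 2)/2) = 69*((½)*(-7)) = 69*(-7/2) = -483/2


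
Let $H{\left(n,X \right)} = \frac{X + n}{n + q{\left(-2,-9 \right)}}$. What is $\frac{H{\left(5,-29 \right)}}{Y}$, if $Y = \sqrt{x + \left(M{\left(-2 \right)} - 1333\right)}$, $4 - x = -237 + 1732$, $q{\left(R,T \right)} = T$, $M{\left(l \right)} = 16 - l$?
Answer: $- \frac{3 i \sqrt{2806}}{1403} \approx - 0.11327 i$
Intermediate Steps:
$x = -1491$ ($x = 4 - \left(-237 + 1732\right) = 4 - 1495 = -1491$)
$H{\left(n,X \right)} = \frac{X + n}{-9 + n}$ ($H{\left(n,X \right)} = \frac{X + n}{n - 9} = \frac{X + n}{-9 + n}$)
$Y = i \sqrt{2806}$ ($Y = \sqrt{-1491 + \left(\left(16 - -2\right) - 1333\right)} = \sqrt{-1491 + \left(\left(16 + 2\right) - 1333\right)} = \sqrt{-1491 + \left(18 - 1333\right)} = \sqrt{-1491 - 1315} = \sqrt{-2806} = i \sqrt{2806} \approx 52.972 i$)
$\frac{H{\left(5,-29 \right)}}{Y} = \frac{\frac{1}{-9 + 5} \left(-29 + 5\right)}{i \sqrt{2806}} = \frac{1}{-4} \left(-24\right) \left(- \frac{i \sqrt{2806}}{2806}\right) = \left(- \frac{1}{4}\right) \left(-24\right) \left(- \frac{i \sqrt{2806}}{2806}\right) = 6 \left(- \frac{i \sqrt{2806}}{2806}\right) = - \frac{3 i \sqrt{2806}}{1403}$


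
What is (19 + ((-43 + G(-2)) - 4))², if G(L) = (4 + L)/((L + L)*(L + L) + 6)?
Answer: 94249/121 ≈ 778.92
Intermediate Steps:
G(L) = (4 + L)/(6 + 4*L²) (G(L) = (4 + L)/((2*L)*(2*L) + 6) = (4 + L)/(4*L² + 6) = (4 + L)/(6 + 4*L²))
(19 + ((-43 + G(-2)) - 4))² = (19 + ((-43 + (4 - 2)/(2*(3 + 2*(-2)²))) - 4))² = (19 + ((-43 + (½)*2/(3 + 2*4)) - 4))² = (19 + ((-43 + (½)*2/(3 + 8)) - 4))² = (19 + ((-43 + (½)*2/11) - 4))² = (19 + ((-43 + (½)*(1/11)*2) - 4))² = (19 + ((-43 + 1/11) - 4))² = (19 + (-472/11 - 4))² = (19 - 516/11)² = (-307/11)² = 94249/121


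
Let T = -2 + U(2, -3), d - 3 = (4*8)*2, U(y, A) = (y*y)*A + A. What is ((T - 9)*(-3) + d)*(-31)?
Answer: -4495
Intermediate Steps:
U(y, A) = A + A*y² (U(y, A) = y²*A + A = A*y² + A = A + A*y²)
d = 67 (d = 3 + (4*8)*2 = 3 + 32*2 = 3 + 64 = 67)
T = -17 (T = -2 - 3*(1 + 2²) = -2 - 3*(1 + 4) = -2 - 3*5 = -2 - 15 = -17)
((T - 9)*(-3) + d)*(-31) = ((-17 - 9)*(-3) + 67)*(-31) = (-26*(-3) + 67)*(-31) = (78 + 67)*(-31) = 145*(-31) = -4495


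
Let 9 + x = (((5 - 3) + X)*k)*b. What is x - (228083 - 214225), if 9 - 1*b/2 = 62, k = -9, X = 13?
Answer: 443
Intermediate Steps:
b = -106 (b = 18 - 2*62 = 18 - 124 = -106)
x = 14301 (x = -9 + (((5 - 3) + 13)*(-9))*(-106) = -9 + ((2 + 13)*(-9))*(-106) = -9 + (15*(-9))*(-106) = -9 - 135*(-106) = -9 + 14310 = 14301)
x - (228083 - 214225) = 14301 - (228083 - 214225) = 14301 - 1*13858 = 14301 - 13858 = 443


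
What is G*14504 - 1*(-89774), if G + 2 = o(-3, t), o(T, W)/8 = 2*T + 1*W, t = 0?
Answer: -635426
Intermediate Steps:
o(T, W) = 8*W + 16*T (o(T, W) = 8*(2*T + 1*W) = 8*(2*T + W) = 8*(W + 2*T) = 8*W + 16*T)
G = -50 (G = -2 + (8*0 + 16*(-3)) = -2 + (0 - 48) = -2 - 48 = -50)
G*14504 - 1*(-89774) = -50*14504 - 1*(-89774) = -725200 + 89774 = -635426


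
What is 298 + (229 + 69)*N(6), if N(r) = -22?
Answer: -6258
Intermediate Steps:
298 + (229 + 69)*N(6) = 298 + (229 + 69)*(-22) = 298 + 298*(-22) = 298 - 6556 = -6258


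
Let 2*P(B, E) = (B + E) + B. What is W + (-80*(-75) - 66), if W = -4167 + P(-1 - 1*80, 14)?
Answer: 1693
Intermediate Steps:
P(B, E) = B + E/2 (P(B, E) = ((B + E) + B)/2 = (E + 2*B)/2 = B + E/2)
W = -4241 (W = -4167 + ((-1 - 1*80) + (1/2)*14) = -4167 + ((-1 - 80) + 7) = -4167 + (-81 + 7) = -4167 - 74 = -4241)
W + (-80*(-75) - 66) = -4241 + (-80*(-75) - 66) = -4241 + (6000 - 66) = -4241 + 5934 = 1693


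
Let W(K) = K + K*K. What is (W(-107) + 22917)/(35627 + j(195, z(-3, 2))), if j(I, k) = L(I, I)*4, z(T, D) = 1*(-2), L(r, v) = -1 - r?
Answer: 34259/34843 ≈ 0.98324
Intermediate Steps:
z(T, D) = -2
j(I, k) = -4 - 4*I (j(I, k) = (-1 - I)*4 = -4 - 4*I)
W(K) = K + K²
(W(-107) + 22917)/(35627 + j(195, z(-3, 2))) = (-107*(1 - 107) + 22917)/(35627 + (-4 - 4*195)) = (-107*(-106) + 22917)/(35627 + (-4 - 780)) = (11342 + 22917)/(35627 - 784) = 34259/34843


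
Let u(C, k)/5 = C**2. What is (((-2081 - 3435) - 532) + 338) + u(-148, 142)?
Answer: 103810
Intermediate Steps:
u(C, k) = 5*C**2
(((-2081 - 3435) - 532) + 338) + u(-148, 142) = (((-2081 - 3435) - 532) + 338) + 5*(-148)**2 = ((-5516 - 532) + 338) + 5*21904 = (-6048 + 338) + 109520 = -5710 + 109520 = 103810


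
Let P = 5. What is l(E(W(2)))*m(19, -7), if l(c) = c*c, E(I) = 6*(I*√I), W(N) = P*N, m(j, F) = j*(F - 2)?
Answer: -6156000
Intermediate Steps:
m(j, F) = j*(-2 + F)
W(N) = 5*N
E(I) = 6*I^(3/2)
l(c) = c²
l(E(W(2)))*m(19, -7) = (6*(5*2)^(3/2))²*(19*(-2 - 7)) = (6*10^(3/2))²*(19*(-9)) = (6*(10*√10))²*(-171) = (60*√10)²*(-171) = 36000*(-171) = -6156000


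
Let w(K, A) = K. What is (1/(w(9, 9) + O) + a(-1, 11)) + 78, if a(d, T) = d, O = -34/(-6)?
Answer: 3391/44 ≈ 77.068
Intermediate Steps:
O = 17/3 (O = -34*(-1/6) = 17/3 ≈ 5.6667)
(1/(w(9, 9) + O) + a(-1, 11)) + 78 = (1/(9 + 17/3) - 1) + 78 = (1/(44/3) - 1) + 78 = (3/44 - 1) + 78 = -41/44 + 78 = 3391/44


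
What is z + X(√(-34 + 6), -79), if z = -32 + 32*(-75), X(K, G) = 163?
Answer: -2269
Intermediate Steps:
z = -2432 (z = -32 - 2400 = -2432)
z + X(√(-34 + 6), -79) = -2432 + 163 = -2269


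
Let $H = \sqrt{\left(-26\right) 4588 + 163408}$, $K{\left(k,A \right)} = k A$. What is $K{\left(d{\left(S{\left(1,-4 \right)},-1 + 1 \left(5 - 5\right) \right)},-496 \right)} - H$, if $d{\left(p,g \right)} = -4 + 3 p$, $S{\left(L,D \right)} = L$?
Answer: $496 - 2 \sqrt{11030} \approx 285.95$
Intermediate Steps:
$K{\left(k,A \right)} = A k$
$H = 2 \sqrt{11030}$ ($H = \sqrt{-119288 + 163408} = \sqrt{44120} = 2 \sqrt{11030} \approx 210.05$)
$K{\left(d{\left(S{\left(1,-4 \right)},-1 + 1 \left(5 - 5\right) \right)},-496 \right)} - H = - 496 \left(-4 + 3 \cdot 1\right) - 2 \sqrt{11030} = - 496 \left(-4 + 3\right) - 2 \sqrt{11030} = \left(-496\right) \left(-1\right) - 2 \sqrt{11030} = 496 - 2 \sqrt{11030}$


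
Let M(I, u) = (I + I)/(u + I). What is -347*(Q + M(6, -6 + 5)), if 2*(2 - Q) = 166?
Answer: 136371/5 ≈ 27274.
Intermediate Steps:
Q = -81 (Q = 2 - ½*166 = 2 - 83 = -81)
M(I, u) = 2*I/(I + u) (M(I, u) = (2*I)/(I + u) = 2*I/(I + u))
-347*(Q + M(6, -6 + 5)) = -347*(-81 + 2*6/(6 + (-6 + 5))) = -347*(-81 + 2*6/(6 - 1)) = -347*(-81 + 2*6/5) = -347*(-81 + 2*6*(⅕)) = -347*(-81 + 12/5) = -347*(-393/5) = 136371/5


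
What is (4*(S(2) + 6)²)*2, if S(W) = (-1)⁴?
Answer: 392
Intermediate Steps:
S(W) = 1
(4*(S(2) + 6)²)*2 = (4*(1 + 6)²)*2 = (4*7²)*2 = (4*49)*2 = 196*2 = 392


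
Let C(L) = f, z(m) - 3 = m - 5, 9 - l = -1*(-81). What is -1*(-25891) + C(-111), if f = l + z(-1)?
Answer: 25816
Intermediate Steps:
l = -72 (l = 9 - (-1)*(-81) = 9 - 1*81 = 9 - 81 = -72)
z(m) = -2 + m (z(m) = 3 + (m - 5) = 3 + (-5 + m) = -2 + m)
f = -75 (f = -72 + (-2 - 1) = -72 - 3 = -75)
C(L) = -75
-1*(-25891) + C(-111) = -1*(-25891) - 75 = 25891 - 75 = 25816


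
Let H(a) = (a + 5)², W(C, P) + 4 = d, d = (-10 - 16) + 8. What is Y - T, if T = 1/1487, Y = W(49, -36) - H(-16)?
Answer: -212642/1487 ≈ -143.00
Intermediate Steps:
d = -18 (d = -26 + 8 = -18)
W(C, P) = -22 (W(C, P) = -4 - 18 = -22)
H(a) = (5 + a)²
Y = -143 (Y = -22 - (5 - 16)² = -22 - 1*(-11)² = -22 - 1*121 = -22 - 121 = -143)
T = 1/1487 ≈ 0.00067249
Y - T = -143 - 1*1/1487 = -143 - 1/1487 = -212642/1487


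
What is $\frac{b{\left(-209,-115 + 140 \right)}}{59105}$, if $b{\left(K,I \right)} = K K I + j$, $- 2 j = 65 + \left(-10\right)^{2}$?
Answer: $\frac{436777}{23642} \approx 18.475$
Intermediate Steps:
$j = - \frac{165}{2}$ ($j = - \frac{65 + \left(-10\right)^{2}}{2} = - \frac{65 + 100}{2} = \left(- \frac{1}{2}\right) 165 = - \frac{165}{2} \approx -82.5$)
$b{\left(K,I \right)} = - \frac{165}{2} + I K^{2}$ ($b{\left(K,I \right)} = K K I - \frac{165}{2} = K^{2} I - \frac{165}{2} = I K^{2} - \frac{165}{2} = - \frac{165}{2} + I K^{2}$)
$\frac{b{\left(-209,-115 + 140 \right)}}{59105} = \frac{- \frac{165}{2} + \left(-115 + 140\right) \left(-209\right)^{2}}{59105} = \left(- \frac{165}{2} + 25 \cdot 43681\right) \frac{1}{59105} = \left(- \frac{165}{2} + 1092025\right) \frac{1}{59105} = \frac{2183885}{2} \cdot \frac{1}{59105} = \frac{436777}{23642}$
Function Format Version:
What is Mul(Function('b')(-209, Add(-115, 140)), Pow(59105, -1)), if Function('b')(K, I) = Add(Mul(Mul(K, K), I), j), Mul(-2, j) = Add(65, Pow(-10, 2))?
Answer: Rational(436777, 23642) ≈ 18.475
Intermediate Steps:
j = Rational(-165, 2) (j = Mul(Rational(-1, 2), Add(65, Pow(-10, 2))) = Mul(Rational(-1, 2), Add(65, 100)) = Mul(Rational(-1, 2), 165) = Rational(-165, 2) ≈ -82.500)
Function('b')(K, I) = Add(Rational(-165, 2), Mul(I, Pow(K, 2))) (Function('b')(K, I) = Add(Mul(Mul(K, K), I), Rational(-165, 2)) = Add(Mul(Pow(K, 2), I), Rational(-165, 2)) = Add(Mul(I, Pow(K, 2)), Rational(-165, 2)) = Add(Rational(-165, 2), Mul(I, Pow(K, 2))))
Mul(Function('b')(-209, Add(-115, 140)), Pow(59105, -1)) = Mul(Add(Rational(-165, 2), Mul(Add(-115, 140), Pow(-209, 2))), Pow(59105, -1)) = Mul(Add(Rational(-165, 2), Mul(25, 43681)), Rational(1, 59105)) = Mul(Add(Rational(-165, 2), 1092025), Rational(1, 59105)) = Mul(Rational(2183885, 2), Rational(1, 59105)) = Rational(436777, 23642)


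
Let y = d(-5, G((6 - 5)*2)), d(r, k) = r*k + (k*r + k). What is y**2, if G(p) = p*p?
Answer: 1296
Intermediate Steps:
G(p) = p**2
d(r, k) = k + 2*k*r (d(r, k) = k*r + (k + k*r) = k + 2*k*r)
y = -36 (y = ((6 - 5)*2)**2*(1 + 2*(-5)) = (1*2)**2*(1 - 10) = 2**2*(-9) = 4*(-9) = -36)
y**2 = (-36)**2 = 1296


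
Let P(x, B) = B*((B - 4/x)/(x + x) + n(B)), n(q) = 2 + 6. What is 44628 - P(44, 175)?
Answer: 10377001/242 ≈ 42880.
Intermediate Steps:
n(q) = 8
P(x, B) = B*(8 + (B - 4/x)/(2*x)) (P(x, B) = B*((B - 4/x)/(x + x) + 8) = B*((B - 4/x)/((2*x)) + 8) = B*((B - 4/x)*(1/(2*x)) + 8) = B*((B - 4/x)/(2*x) + 8) = B*(8 + (B - 4/x)/(2*x)))
44628 - P(44, 175) = 44628 - 175*(-4 + 16*44² + 175*44)/(2*44²) = 44628 - 175*(-4 + 16*1936 + 7700)/(2*1936) = 44628 - 175*(-4 + 30976 + 7700)/(2*1936) = 44628 - 175*38672/(2*1936) = 44628 - 1*422975/242 = 44628 - 422975/242 = 10377001/242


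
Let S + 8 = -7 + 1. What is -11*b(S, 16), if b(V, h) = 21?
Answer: -231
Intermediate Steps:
S = -14 (S = -8 + (-7 + 1) = -8 - 6 = -14)
-11*b(S, 16) = -11*21 = -231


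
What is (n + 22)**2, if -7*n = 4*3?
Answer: 20164/49 ≈ 411.51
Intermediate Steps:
n = -12/7 (n = -4*3/7 = -1/7*12 = -12/7 ≈ -1.7143)
(n + 22)**2 = (-12/7 + 22)**2 = (142/7)**2 = 20164/49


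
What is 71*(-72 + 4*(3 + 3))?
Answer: -3408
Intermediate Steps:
71*(-72 + 4*(3 + 3)) = 71*(-72 + 4*6) = 71*(-72 + 24) = 71*(-48) = -3408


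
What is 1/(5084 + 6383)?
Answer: 1/11467 ≈ 8.7207e-5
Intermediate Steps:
1/(5084 + 6383) = 1/11467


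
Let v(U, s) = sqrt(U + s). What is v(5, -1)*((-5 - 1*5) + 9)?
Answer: -2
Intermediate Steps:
v(5, -1)*((-5 - 1*5) + 9) = sqrt(5 - 1)*((-5 - 1*5) + 9) = sqrt(4)*((-5 - 5) + 9) = 2*(-10 + 9) = 2*(-1) = -2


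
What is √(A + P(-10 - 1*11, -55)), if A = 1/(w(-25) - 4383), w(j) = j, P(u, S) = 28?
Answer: √136012146/2204 ≈ 5.2915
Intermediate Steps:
A = -1/4408 (A = 1/(-25 - 4383) = 1/(-4408) = -1/4408 ≈ -0.00022686)
√(A + P(-10 - 1*11, -55)) = √(-1/4408 + 28) = √(123423/4408) = √136012146/2204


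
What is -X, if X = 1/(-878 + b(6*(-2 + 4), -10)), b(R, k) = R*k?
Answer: 1/998 ≈ 0.0010020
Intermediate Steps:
X = -1/998 (X = 1/(-878 + (6*(-2 + 4))*(-10)) = 1/(-878 + (6*2)*(-10)) = 1/(-878 + 12*(-10)) = 1/(-878 - 120) = 1/(-998) = -1/998 ≈ -0.0010020)
-X = -1*(-1/998) = 1/998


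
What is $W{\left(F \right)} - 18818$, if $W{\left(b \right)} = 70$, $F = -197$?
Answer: $-18748$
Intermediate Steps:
$W{\left(F \right)} - 18818 = 70 - 18818 = -18748$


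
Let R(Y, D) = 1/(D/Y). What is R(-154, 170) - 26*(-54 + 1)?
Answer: 117053/85 ≈ 1377.1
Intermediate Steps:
R(Y, D) = Y/D
R(-154, 170) - 26*(-54 + 1) = -154/170 - 26*(-54 + 1) = -154*1/170 - 26*(-53) = -77/85 + 1378 = 117053/85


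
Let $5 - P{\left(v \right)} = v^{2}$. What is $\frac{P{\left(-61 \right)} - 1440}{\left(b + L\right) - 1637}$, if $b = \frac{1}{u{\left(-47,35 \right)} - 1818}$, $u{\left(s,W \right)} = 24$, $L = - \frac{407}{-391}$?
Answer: $\frac{157247688}{49893497} \approx 3.1517$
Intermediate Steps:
$L = \frac{407}{391}$ ($L = \left(-407\right) \left(- \frac{1}{391}\right) = \frac{407}{391} \approx 1.0409$)
$P{\left(v \right)} = 5 - v^{2}$
$b = - \frac{1}{1794}$ ($b = \frac{1}{24 - 1818} = \frac{1}{-1794} = - \frac{1}{1794} \approx -0.00055741$)
$\frac{P{\left(-61 \right)} - 1440}{\left(b + L\right) - 1637} = \frac{\left(5 - \left(-61\right)^{2}\right) - 1440}{\left(- \frac{1}{1794} + \frac{407}{391}\right) - 1637} = \frac{\left(5 - 3721\right) - 1440}{\frac{31729}{30498} - 1637} = \frac{\left(5 - 3721\right) - 1440}{- \frac{49893497}{30498}} = \left(-3716 - 1440\right) \left(- \frac{30498}{49893497}\right) = \left(-5156\right) \left(- \frac{30498}{49893497}\right) = \frac{157247688}{49893497}$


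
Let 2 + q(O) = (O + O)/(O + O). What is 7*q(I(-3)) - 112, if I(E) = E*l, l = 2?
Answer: -119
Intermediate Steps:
I(E) = 2*E (I(E) = E*2 = 2*E)
q(O) = -1 (q(O) = -2 + (O + O)/(O + O) = -2 + (2*O)/((2*O)) = -2 + (2*O)*(1/(2*O)) = -2 + 1 = -1)
7*q(I(-3)) - 112 = 7*(-1) - 112 = -7 - 112 = -119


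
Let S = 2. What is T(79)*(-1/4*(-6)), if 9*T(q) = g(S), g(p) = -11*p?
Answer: -11/3 ≈ -3.6667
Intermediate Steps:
T(q) = -22/9 (T(q) = (-11*2)/9 = (⅑)*(-22) = -22/9)
T(79)*(-1/4*(-6)) = -22*(-1/4)*(-6)/9 = -22*(-1*¼)*(-6)/9 = -(-11)*(-6)/18 = -22/9*3/2 = -11/3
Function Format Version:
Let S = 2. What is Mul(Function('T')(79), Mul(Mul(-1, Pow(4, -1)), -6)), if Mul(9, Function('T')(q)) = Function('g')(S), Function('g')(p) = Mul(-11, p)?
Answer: Rational(-11, 3) ≈ -3.6667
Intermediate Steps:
Function('T')(q) = Rational(-22, 9) (Function('T')(q) = Mul(Rational(1, 9), Mul(-11, 2)) = Mul(Rational(1, 9), -22) = Rational(-22, 9))
Mul(Function('T')(79), Mul(Mul(-1, Pow(4, -1)), -6)) = Mul(Rational(-22, 9), Mul(Mul(-1, Pow(4, -1)), -6)) = Mul(Rational(-22, 9), Mul(Mul(-1, Rational(1, 4)), -6)) = Mul(Rational(-22, 9), Mul(Rational(-1, 4), -6)) = Mul(Rational(-22, 9), Rational(3, 2)) = Rational(-11, 3)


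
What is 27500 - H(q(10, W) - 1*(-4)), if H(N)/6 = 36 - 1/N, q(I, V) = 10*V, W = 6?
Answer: 873091/32 ≈ 27284.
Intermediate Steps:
H(N) = 216 - 6/N (H(N) = 6*(36 - 1/N) = 216 - 6/N)
27500 - H(q(10, W) - 1*(-4)) = 27500 - (216 - 6/(10*6 - 1*(-4))) = 27500 - (216 - 6/(60 + 4)) = 27500 - (216 - 6/64) = 27500 - (216 - 6*1/64) = 27500 - (216 - 3/32) = 27500 - 1*6909/32 = 27500 - 6909/32 = 873091/32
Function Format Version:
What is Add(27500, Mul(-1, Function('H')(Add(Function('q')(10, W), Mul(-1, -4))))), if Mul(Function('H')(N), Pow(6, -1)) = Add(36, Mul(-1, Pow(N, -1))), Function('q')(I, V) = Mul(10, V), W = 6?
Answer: Rational(873091, 32) ≈ 27284.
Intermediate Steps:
Function('H')(N) = Add(216, Mul(-6, Pow(N, -1))) (Function('H')(N) = Mul(6, Add(36, Mul(-1, Pow(N, -1)))) = Add(216, Mul(-6, Pow(N, -1))))
Add(27500, Mul(-1, Function('H')(Add(Function('q')(10, W), Mul(-1, -4))))) = Add(27500, Mul(-1, Add(216, Mul(-6, Pow(Add(Mul(10, 6), Mul(-1, -4)), -1))))) = Add(27500, Mul(-1, Add(216, Mul(-6, Pow(Add(60, 4), -1))))) = Add(27500, Mul(-1, Add(216, Mul(-6, Pow(64, -1))))) = Add(27500, Mul(-1, Add(216, Mul(-6, Rational(1, 64))))) = Add(27500, Mul(-1, Add(216, Rational(-3, 32)))) = Add(27500, Mul(-1, Rational(6909, 32))) = Add(27500, Rational(-6909, 32)) = Rational(873091, 32)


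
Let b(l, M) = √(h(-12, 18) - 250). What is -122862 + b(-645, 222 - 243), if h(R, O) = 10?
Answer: -122862 + 4*I*√15 ≈ -1.2286e+5 + 15.492*I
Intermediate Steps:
b(l, M) = 4*I*√15 (b(l, M) = √(10 - 250) = √(-240) = 4*I*√15)
-122862 + b(-645, 222 - 243) = -122862 + 4*I*√15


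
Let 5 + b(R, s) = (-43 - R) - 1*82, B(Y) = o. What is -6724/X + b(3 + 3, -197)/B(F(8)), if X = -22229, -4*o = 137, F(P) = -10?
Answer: 13013764/3045373 ≈ 4.2733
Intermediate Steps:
o = -137/4 (o = -¼*137 = -137/4 ≈ -34.250)
B(Y) = -137/4
b(R, s) = -130 - R (b(R, s) = -5 + ((-43 - R) - 1*82) = -5 + ((-43 - R) - 82) = -5 + (-125 - R) = -130 - R)
-6724/X + b(3 + 3, -197)/B(F(8)) = -6724/(-22229) + (-130 - (3 + 3))/(-137/4) = -6724*(-1/22229) + (-130 - 1*6)*(-4/137) = 6724/22229 + (-130 - 6)*(-4/137) = 6724/22229 - 136*(-4/137) = 6724/22229 + 544/137 = 13013764/3045373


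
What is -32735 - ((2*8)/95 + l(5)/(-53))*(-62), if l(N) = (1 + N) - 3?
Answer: -164785819/5035 ≈ -32728.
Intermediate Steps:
l(N) = -2 + N
-32735 - ((2*8)/95 + l(5)/(-53))*(-62) = -32735 - ((2*8)/95 + (-2 + 5)/(-53))*(-62) = -32735 - (16*(1/95) + 3*(-1/53))*(-62) = -32735 - (16/95 - 3/53)*(-62) = -32735 - 563*(-62)/5035 = -32735 - 1*(-34906/5035) = -32735 + 34906/5035 = -164785819/5035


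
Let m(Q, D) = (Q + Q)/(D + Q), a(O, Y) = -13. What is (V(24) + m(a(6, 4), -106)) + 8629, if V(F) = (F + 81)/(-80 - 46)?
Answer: 6160667/714 ≈ 8628.4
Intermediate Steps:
V(F) = -9/14 - F/126 (V(F) = (81 + F)/(-126) = (81 + F)*(-1/126) = -9/14 - F/126)
m(Q, D) = 2*Q/(D + Q) (m(Q, D) = (2*Q)/(D + Q) = 2*Q/(D + Q))
(V(24) + m(a(6, 4), -106)) + 8629 = ((-9/14 - 1/126*24) + 2*(-13)/(-106 - 13)) + 8629 = ((-9/14 - 4/21) + 2*(-13)/(-119)) + 8629 = (-⅚ + 2*(-13)*(-1/119)) + 8629 = (-⅚ + 26/119) + 8629 = -439/714 + 8629 = 6160667/714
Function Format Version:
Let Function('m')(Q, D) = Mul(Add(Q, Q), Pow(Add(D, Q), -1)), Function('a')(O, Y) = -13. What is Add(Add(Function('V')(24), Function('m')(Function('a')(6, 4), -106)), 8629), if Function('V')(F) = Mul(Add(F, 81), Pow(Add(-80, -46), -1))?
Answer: Rational(6160667, 714) ≈ 8628.4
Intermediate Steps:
Function('V')(F) = Add(Rational(-9, 14), Mul(Rational(-1, 126), F)) (Function('V')(F) = Mul(Add(81, F), Pow(-126, -1)) = Mul(Add(81, F), Rational(-1, 126)) = Add(Rational(-9, 14), Mul(Rational(-1, 126), F)))
Function('m')(Q, D) = Mul(2, Q, Pow(Add(D, Q), -1)) (Function('m')(Q, D) = Mul(Mul(2, Q), Pow(Add(D, Q), -1)) = Mul(2, Q, Pow(Add(D, Q), -1)))
Add(Add(Function('V')(24), Function('m')(Function('a')(6, 4), -106)), 8629) = Add(Add(Add(Rational(-9, 14), Mul(Rational(-1, 126), 24)), Mul(2, -13, Pow(Add(-106, -13), -1))), 8629) = Add(Add(Add(Rational(-9, 14), Rational(-4, 21)), Mul(2, -13, Pow(-119, -1))), 8629) = Add(Add(Rational(-5, 6), Mul(2, -13, Rational(-1, 119))), 8629) = Add(Add(Rational(-5, 6), Rational(26, 119)), 8629) = Add(Rational(-439, 714), 8629) = Rational(6160667, 714)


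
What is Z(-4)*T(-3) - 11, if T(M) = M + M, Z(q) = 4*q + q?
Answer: 109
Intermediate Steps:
Z(q) = 5*q
T(M) = 2*M
Z(-4)*T(-3) - 11 = (5*(-4))*(2*(-3)) - 11 = -20*(-6) - 11 = 120 - 11 = 109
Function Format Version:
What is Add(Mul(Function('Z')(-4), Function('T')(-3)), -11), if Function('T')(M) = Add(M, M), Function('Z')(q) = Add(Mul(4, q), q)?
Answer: 109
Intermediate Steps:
Function('Z')(q) = Mul(5, q)
Function('T')(M) = Mul(2, M)
Add(Mul(Function('Z')(-4), Function('T')(-3)), -11) = Add(Mul(Mul(5, -4), Mul(2, -3)), -11) = Add(Mul(-20, -6), -11) = Add(120, -11) = 109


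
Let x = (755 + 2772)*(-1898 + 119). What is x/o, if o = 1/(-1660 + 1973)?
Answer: -1963928829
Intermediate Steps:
x = -6274533 (x = 3527*(-1779) = -6274533)
o = 1/313 ≈ 0.0031949
x/o = -6274533/1/313 = -6274533*313 = -1963928829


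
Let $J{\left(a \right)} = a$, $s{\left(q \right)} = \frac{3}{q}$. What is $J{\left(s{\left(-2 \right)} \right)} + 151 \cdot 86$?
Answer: $\frac{25969}{2} \approx 12985.0$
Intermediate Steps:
$J{\left(s{\left(-2 \right)} \right)} + 151 \cdot 86 = \frac{3}{-2} + 151 \cdot 86 = 3 \left(- \frac{1}{2}\right) + 12986 = - \frac{3}{2} + 12986 = \frac{25969}{2}$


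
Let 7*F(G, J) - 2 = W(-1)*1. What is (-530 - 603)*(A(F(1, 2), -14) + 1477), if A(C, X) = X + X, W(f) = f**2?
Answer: -1641717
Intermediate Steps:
F(G, J) = 3/7 (F(G, J) = 2/7 + ((-1)**2*1)/7 = 2/7 + (1*1)/7 = 2/7 + (1/7)*1 = 2/7 + 1/7 = 3/7)
A(C, X) = 2*X
(-530 - 603)*(A(F(1, 2), -14) + 1477) = (-530 - 603)*(2*(-14) + 1477) = -1133*(-28 + 1477) = -1133*1449 = -1641717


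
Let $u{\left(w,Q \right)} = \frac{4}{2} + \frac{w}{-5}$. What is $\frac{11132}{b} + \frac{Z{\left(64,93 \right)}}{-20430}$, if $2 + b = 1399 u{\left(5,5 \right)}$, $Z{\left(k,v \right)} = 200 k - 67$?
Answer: $\frac{19058069}{2594610} \approx 7.3453$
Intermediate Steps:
$u{\left(w,Q \right)} = 2 - \frac{w}{5}$ ($u{\left(w,Q \right)} = 4 \cdot \frac{1}{2} + w \left(- \frac{1}{5}\right) = 2 - \frac{w}{5}$)
$Z{\left(k,v \right)} = -67 + 200 k$
$b = 1397$ ($b = -2 + 1399 \left(2 - 1\right) = -2 + 1399 \cdot 1 = -2 + 1399 = 1397$)
$\frac{11132}{b} + \frac{Z{\left(64,93 \right)}}{-20430} = \frac{11132}{1397} + \frac{-67 + 200 \cdot 64}{-20430} = 11132 \cdot \frac{1}{1397} + \left(-67 + 12800\right) \left(- \frac{1}{20430}\right) = \frac{1012}{127} + 12733 \left(- \frac{1}{20430}\right) = \frac{1012}{127} - \frac{12733}{20430} = \frac{19058069}{2594610}$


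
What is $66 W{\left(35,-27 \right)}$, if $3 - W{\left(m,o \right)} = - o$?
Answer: $-1584$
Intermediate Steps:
$W{\left(m,o \right)} = 3 + o$ ($W{\left(m,o \right)} = 3 - - o = 3 + o$)
$66 W{\left(35,-27 \right)} = 66 \left(3 - 27\right) = 66 \left(-24\right) = -1584$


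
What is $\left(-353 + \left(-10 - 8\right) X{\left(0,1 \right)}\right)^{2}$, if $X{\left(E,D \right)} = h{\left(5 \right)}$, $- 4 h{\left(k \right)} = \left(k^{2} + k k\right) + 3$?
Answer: $\frac{52441}{4} \approx 13110.0$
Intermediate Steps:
$h{\left(k \right)} = - \frac{3}{4} - \frac{k^{2}}{2}$ ($h{\left(k \right)} = - \frac{\left(k^{2} + k k\right) + 3}{4} = - \frac{\left(k^{2} + k^{2}\right) + 3}{4} = - \frac{2 k^{2} + 3}{4} = - \frac{3 + 2 k^{2}}{4} = - \frac{3}{4} - \frac{k^{2}}{2}$)
$X{\left(E,D \right)} = - \frac{53}{4}$ ($X{\left(E,D \right)} = - \frac{3}{4} - \frac{5^{2}}{2} = - \frac{3}{4} - \frac{25}{2} = - \frac{53}{4}$)
$\left(-353 + \left(-10 - 8\right) X{\left(0,1 \right)}\right)^{2} = \left(-353 + \left(-10 - 8\right) \left(- \frac{53}{4}\right)\right)^{2} = \left(-353 - - \frac{477}{2}\right)^{2} = \left(-353 + \frac{477}{2}\right)^{2} = \left(- \frac{229}{2}\right)^{2} = \frac{52441}{4}$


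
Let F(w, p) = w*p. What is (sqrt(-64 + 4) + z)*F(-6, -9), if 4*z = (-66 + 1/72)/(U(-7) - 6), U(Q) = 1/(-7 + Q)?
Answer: 99771/680 + 108*I*sqrt(15) ≈ 146.72 + 418.28*I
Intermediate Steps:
z = 33257/12240 (z = ((-66 + 1/72)/(1/(-7 - 7) - 6))/4 = ((-66 + 1/72)/(1/(-14) - 6))/4 = (-4751/(72*(-1/14 - 6)))/4 = (-4751/(72*(-85/14)))/4 = (-4751/72*(-14/85))/4 = (1/4)*(33257/3060) = 33257/12240 ≈ 2.7171)
F(w, p) = p*w
(sqrt(-64 + 4) + z)*F(-6, -9) = (sqrt(-64 + 4) + 33257/12240)*(-9*(-6)) = (sqrt(-60) + 33257/12240)*54 = (2*I*sqrt(15) + 33257/12240)*54 = (33257/12240 + 2*I*sqrt(15))*54 = 99771/680 + 108*I*sqrt(15)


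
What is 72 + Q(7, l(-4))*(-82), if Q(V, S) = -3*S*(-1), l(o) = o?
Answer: 1056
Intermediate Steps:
Q(V, S) = 3*S
72 + Q(7, l(-4))*(-82) = 72 + (3*(-4))*(-82) = 72 - 12*(-82) = 72 + 984 = 1056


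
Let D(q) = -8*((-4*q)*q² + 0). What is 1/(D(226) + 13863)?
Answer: 1/369395495 ≈ 2.7071e-9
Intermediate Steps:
D(q) = 32*q³ (D(q) = -8*(-4*q³ + 0) = -(-32)*q³ = 32*q³)
1/(D(226) + 13863) = 1/(32*226³ + 13863) = 1/(32*11543176 + 13863) = 1/(369381632 + 13863) = 1/369395495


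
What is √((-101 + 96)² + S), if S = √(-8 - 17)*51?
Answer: √(25 + 255*I) ≈ 11.858 + 10.752*I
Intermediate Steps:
S = 255*I (S = √(-25)*51 = (5*I)*51 = 255*I ≈ 255.0*I)
√((-101 + 96)² + S) = √((-101 + 96)² + 255*I) = √((-5)² + 255*I) = √(25 + 255*I)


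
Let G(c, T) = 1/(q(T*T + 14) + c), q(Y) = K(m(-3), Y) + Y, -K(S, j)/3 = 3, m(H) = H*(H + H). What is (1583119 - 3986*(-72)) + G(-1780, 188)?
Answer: 62777756160/33569 ≈ 1.8701e+6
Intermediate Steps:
m(H) = 2*H**2 (m(H) = H*(2*H) = 2*H**2)
K(S, j) = -9 (K(S, j) = -3*3 = -9)
q(Y) = -9 + Y
G(c, T) = 1/(5 + c + T**2) (G(c, T) = 1/((-9 + (T*T + 14)) + c) = 1/((-9 + (T**2 + 14)) + c) = 1/((-9 + (14 + T**2)) + c) = 1/((5 + T**2) + c) = 1/(5 + c + T**2))
(1583119 - 3986*(-72)) + G(-1780, 188) = (1583119 - 3986*(-72)) + 1/(5 - 1780 + 188**2) = (1583119 + 286992) + 1/(5 - 1780 + 35344) = 1870111 + 1/33569 = 62777756160/33569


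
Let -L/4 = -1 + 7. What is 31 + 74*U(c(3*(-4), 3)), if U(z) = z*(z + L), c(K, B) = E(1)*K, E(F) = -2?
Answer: 31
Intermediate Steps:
L = -24 (L = -4*(-1 + 7) = -4*6 = -24)
c(K, B) = -2*K
U(z) = z*(-24 + z) (U(z) = z*(z - 24) = z*(-24 + z))
31 + 74*U(c(3*(-4), 3)) = 31 + 74*((-6*(-4))*(-24 - 6*(-4))) = 31 + 74*((-2*(-12))*(-24 - 2*(-12))) = 31 + 74*(24*(-24 + 24)) = 31 + 74*(24*0) = 31 + 74*0 = 31 + 0 = 31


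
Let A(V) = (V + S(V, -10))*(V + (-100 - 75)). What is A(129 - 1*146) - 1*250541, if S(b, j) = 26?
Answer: -252269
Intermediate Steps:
A(V) = (-175 + V)*(26 + V) (A(V) = (V + 26)*(V + (-100 - 75)) = (26 + V)*(V - 175) = (26 + V)*(-175 + V) = (-175 + V)*(26 + V))
A(129 - 1*146) - 1*250541 = (-4550 + (129 - 1*146)² - 149*(129 - 1*146)) - 1*250541 = (-4550 + (129 - 146)² - 149*(129 - 146)) - 250541 = (-4550 + (-17)² - 149*(-17)) - 250541 = (-4550 + 289 + 2533) - 250541 = -1728 - 250541 = -252269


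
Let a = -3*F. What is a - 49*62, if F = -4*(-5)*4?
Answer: -3278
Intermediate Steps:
F = 80 (F = 20*4 = 80)
a = -240 (a = -3*80 = -240)
a - 49*62 = -240 - 49*62 = -240 - 3038 = -3278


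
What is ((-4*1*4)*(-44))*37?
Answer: 26048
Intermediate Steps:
((-4*1*4)*(-44))*37 = (-4*4*(-44))*37 = -16*(-44)*37 = 704*37 = 26048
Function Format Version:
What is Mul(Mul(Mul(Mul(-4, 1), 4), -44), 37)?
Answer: 26048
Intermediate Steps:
Mul(Mul(Mul(Mul(-4, 1), 4), -44), 37) = Mul(Mul(Mul(-4, 4), -44), 37) = Mul(Mul(-16, -44), 37) = Mul(704, 37) = 26048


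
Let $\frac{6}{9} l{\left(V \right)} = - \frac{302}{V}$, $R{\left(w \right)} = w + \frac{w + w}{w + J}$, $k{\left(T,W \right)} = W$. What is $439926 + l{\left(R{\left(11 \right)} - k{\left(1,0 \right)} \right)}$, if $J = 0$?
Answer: $\frac{5718585}{13} \approx 4.3989 \cdot 10^{5}$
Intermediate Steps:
$R{\left(w \right)} = 2 + w$ ($R{\left(w \right)} = w + \frac{w + w}{w + 0} = w + \frac{2 w}{w} = w + 2 = 2 + w$)
$l{\left(V \right)} = - \frac{453}{V}$ ($l{\left(V \right)} = \frac{3 \left(- \frac{302}{V}\right)}{2} = - \frac{453}{V}$)
$439926 + l{\left(R{\left(11 \right)} - k{\left(1,0 \right)} \right)} = 439926 - \frac{453}{\left(2 + 11\right) - 0} = 439926 - \frac{453}{13 + 0} = 439926 - \frac{453}{13} = \frac{5718585}{13}$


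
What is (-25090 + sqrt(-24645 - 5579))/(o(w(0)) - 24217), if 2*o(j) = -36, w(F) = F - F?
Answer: 5018/4847 - 4*I*sqrt(1889)/24235 ≈ 1.0353 - 0.0071735*I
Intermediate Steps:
w(F) = 0
o(j) = -18 (o(j) = (1/2)*(-36) = -18)
(-25090 + sqrt(-24645 - 5579))/(o(w(0)) - 24217) = (-25090 + sqrt(-24645 - 5579))/(-18 - 24217) = (-25090 + sqrt(-30224))/(-24235) = (-25090 + 4*I*sqrt(1889))*(-1/24235) = 5018/4847 - 4*I*sqrt(1889)/24235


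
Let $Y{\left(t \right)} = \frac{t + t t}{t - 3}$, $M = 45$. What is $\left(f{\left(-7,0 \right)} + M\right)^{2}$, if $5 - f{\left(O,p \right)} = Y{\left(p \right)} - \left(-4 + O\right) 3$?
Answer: $289$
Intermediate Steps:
$Y{\left(t \right)} = \frac{t + t^{2}}{-3 + t}$
$f{\left(O,p \right)} = -7 + 3 O - \frac{p \left(1 + p\right)}{-3 + p}$ ($f{\left(O,p \right)} = 5 - \left(\frac{p \left(1 + p\right)}{-3 + p} - \left(-4 + O\right) 3\right) = 5 - \left(\frac{p \left(1 + p\right)}{-3 + p} - \left(-12 + 3 O\right)\right) = 5 - \left(12 - 3 O + \frac{p \left(1 + p\right)}{-3 + p}\right) = -7 + 3 O - \frac{p \left(1 + p\right)}{-3 + p}$)
$\left(f{\left(-7,0 \right)} + M\right)^{2} = \left(\frac{\left(-7 + 3 \left(-7\right)\right) \left(-3 + 0\right) - 0 \left(1 + 0\right)}{-3 + 0} + 45\right)^{2} = \left(\frac{\left(-7 - 21\right) \left(-3\right) - 0 \cdot 1}{-3} + 45\right)^{2} = \left(- \frac{\left(-28\right) \left(-3\right) + 0}{3} + 45\right)^{2} = \left(- \frac{84 + 0}{3} + 45\right)^{2} = \left(\left(- \frac{1}{3}\right) 84 + 45\right)^{2} = \left(-28 + 45\right)^{2} = 17^{2} = 289$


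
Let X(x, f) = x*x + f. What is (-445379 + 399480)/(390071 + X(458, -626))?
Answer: -45899/599209 ≈ -0.076599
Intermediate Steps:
X(x, f) = f + x² (X(x, f) = x² + f = f + x²)
(-445379 + 399480)/(390071 + X(458, -626)) = (-445379 + 399480)/(390071 + (-626 + 458²)) = -45899/(390071 + (-626 + 209764)) = -45899/(390071 + 209138) = -45899/599209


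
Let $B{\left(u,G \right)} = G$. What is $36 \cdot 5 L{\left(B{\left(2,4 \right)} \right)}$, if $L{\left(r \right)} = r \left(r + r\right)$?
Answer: $5760$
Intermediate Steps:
$L{\left(r \right)} = 2 r^{2}$ ($L{\left(r \right)} = r 2 r = 2 r^{2}$)
$36 \cdot 5 L{\left(B{\left(2,4 \right)} \right)} = 36 \cdot 5 \cdot 2 \cdot 4^{2} = 180 \cdot 2 \cdot 16 = 180 \cdot 32 = 5760$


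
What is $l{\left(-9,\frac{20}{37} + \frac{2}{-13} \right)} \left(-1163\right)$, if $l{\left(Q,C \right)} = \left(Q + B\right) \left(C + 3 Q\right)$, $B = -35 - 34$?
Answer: $- \frac{89325378}{37} \approx -2.4142 \cdot 10^{6}$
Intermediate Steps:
$B = -69$
$l{\left(Q,C \right)} = \left(-69 + Q\right) \left(C + 3 Q\right)$ ($l{\left(Q,C \right)} = \left(Q - 69\right) \left(C + 3 Q\right) = \left(-69 + Q\right) \left(C + 3 Q\right)$)
$l{\left(-9,\frac{20}{37} + \frac{2}{-13} \right)} \left(-1163\right) = \left(\left(-207\right) \left(-9\right) - 69 \left(\frac{20}{37} + \frac{2}{-13}\right) + 3 \left(-9\right)^{2} + \left(\frac{20}{37} + \frac{2}{-13}\right) \left(-9\right)\right) \left(-1163\right) = \left(1863 - 69 \left(20 \cdot \frac{1}{37} + 2 \left(- \frac{1}{13}\right)\right) + 3 \cdot 81 + \left(20 \cdot \frac{1}{37} + 2 \left(- \frac{1}{13}\right)\right) \left(-9\right)\right) \left(-1163\right) = \left(1863 - 69 \left(\frac{20}{37} - \frac{2}{13}\right) + 243 + \left(\frac{20}{37} - \frac{2}{13}\right) \left(-9\right)\right) \left(-1163\right) = \left(1863 - \frac{12834}{481} + 243 + \frac{186}{481} \left(-9\right)\right) \left(-1163\right) = \left(1863 - \frac{12834}{481} + 243 - \frac{1674}{481}\right) \left(-1163\right) = \frac{76806}{37} \left(-1163\right) = - \frac{89325378}{37}$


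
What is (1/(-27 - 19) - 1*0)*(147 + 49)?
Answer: -98/23 ≈ -4.2609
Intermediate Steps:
(1/(-27 - 19) - 1*0)*(147 + 49) = (1/(-46) + 0)*196 = (-1/46 + 0)*196 = -1/46*196 = -98/23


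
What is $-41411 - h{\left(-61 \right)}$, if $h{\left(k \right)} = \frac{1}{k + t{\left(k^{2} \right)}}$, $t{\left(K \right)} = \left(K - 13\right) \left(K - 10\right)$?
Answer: $- \frac{569828901398}{13760327} \approx -41411.0$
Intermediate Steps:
$t{\left(K \right)} = \left(-13 + K\right) \left(-10 + K\right)$
$h{\left(k \right)} = \frac{1}{130 + k + k^{4} - 23 k^{2}}$ ($h{\left(k \right)} = \frac{1}{k + \left(130 + \left(k^{2}\right)^{2} - 23 k^{2}\right)} = \frac{1}{k + \left(130 + k^{4} - 23 k^{2}\right)} = \frac{1}{130 + k + k^{4} - 23 k^{2}}$)
$-41411 - h{\left(-61 \right)} = -41411 - \frac{1}{130 - 61 + \left(-61\right)^{4} - 23 \left(-61\right)^{2}} = -41411 - \frac{1}{130 - 61 + 13845841 - 85583} = -41411 - \frac{1}{13760327} = - \frac{569828901398}{13760327}$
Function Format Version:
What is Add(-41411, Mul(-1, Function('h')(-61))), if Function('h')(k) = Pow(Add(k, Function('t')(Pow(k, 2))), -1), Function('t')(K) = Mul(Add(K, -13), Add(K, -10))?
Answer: Rational(-569828901398, 13760327) ≈ -41411.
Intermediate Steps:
Function('t')(K) = Mul(Add(-13, K), Add(-10, K))
Function('h')(k) = Pow(Add(130, k, Pow(k, 4), Mul(-23, Pow(k, 2))), -1) (Function('h')(k) = Pow(Add(k, Add(130, Pow(Pow(k, 2), 2), Mul(-23, Pow(k, 2)))), -1) = Pow(Add(k, Add(130, Pow(k, 4), Mul(-23, Pow(k, 2)))), -1) = Pow(Add(130, k, Pow(k, 4), Mul(-23, Pow(k, 2))), -1))
Add(-41411, Mul(-1, Function('h')(-61))) = Add(-41411, Mul(-1, Pow(Add(130, -61, Pow(-61, 4), Mul(-23, Pow(-61, 2))), -1))) = Add(-41411, Mul(-1, Pow(Add(130, -61, 13845841, Mul(-23, 3721)), -1))) = Add(-41411, Mul(-1, Pow(Add(130, -61, 13845841, -85583), -1))) = Add(-41411, Mul(-1, Pow(13760327, -1))) = Add(-41411, Mul(-1, Rational(1, 13760327))) = Add(-41411, Rational(-1, 13760327)) = Rational(-569828901398, 13760327)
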